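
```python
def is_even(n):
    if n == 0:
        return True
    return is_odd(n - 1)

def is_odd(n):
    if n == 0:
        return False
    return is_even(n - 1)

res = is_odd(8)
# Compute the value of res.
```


is_odd(8)
= is_even(7)
= is_odd(6)
= is_even(5)
= is_odd(4)
= is_even(3)
= is_odd(2)
= is_even(1)
= is_odd(0)
n == 0: return False
= False


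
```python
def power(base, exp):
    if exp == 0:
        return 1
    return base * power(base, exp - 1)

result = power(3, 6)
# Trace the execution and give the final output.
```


power(3, 6)
= 3 * power(3, 5)
= 3 * 3 * power(3, 4)
= 3 * 3 * 3 * power(3, 3)
= 3 * 3 * 3 * 3 * power(3, 2)
= 3 * 3 * 3 * 3 * 3 * power(3, 1)
= 3 * 3 * 3 * 3 * 3 * 3 * power(3, 0)
= 3 * 3 * 3 * 3 * 3 * 3 * 1
= 729


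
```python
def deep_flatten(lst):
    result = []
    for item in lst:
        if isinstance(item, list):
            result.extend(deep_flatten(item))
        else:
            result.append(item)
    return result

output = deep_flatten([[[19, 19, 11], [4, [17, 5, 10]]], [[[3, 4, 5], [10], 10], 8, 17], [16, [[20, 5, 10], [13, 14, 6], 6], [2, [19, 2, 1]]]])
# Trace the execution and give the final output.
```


deep_flatten([[[19, 19, 11], [4, [17, 5, 10]]], [[[3, 4, 5], [10], 10], 8, 17], [16, [[20, 5, 10], [13, 14, 6], 6], [2, [19, 2, 1]]]])
Processing each element:
  [[19, 19, 11], [4, [17, 5, 10]]] is a list -> deep_flatten recursively -> [19, 19, 11, 4, 17, 5, 10]
  [[[3, 4, 5], [10], 10], 8, 17] is a list -> deep_flatten recursively -> [3, 4, 5, 10, 10, 8, 17]
  [16, [[20, 5, 10], [13, 14, 6], 6], [2, [19, 2, 1]]] is a list -> deep_flatten recursively -> [16, 20, 5, 10, 13, 14, 6, 6, 2, 19, 2, 1]
= [19, 19, 11, 4, 17, 5, 10, 3, 4, 5, 10, 10, 8, 17, 16, 20, 5, 10, 13, 14, 6, 6, 2, 19, 2, 1]


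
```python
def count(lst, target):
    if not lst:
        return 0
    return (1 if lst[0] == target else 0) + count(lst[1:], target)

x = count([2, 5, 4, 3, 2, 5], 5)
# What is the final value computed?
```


count([2, 5, 4, 3, 2, 5], 5)
lst[0]=2 != 5: 0 + count([5, 4, 3, 2, 5], 5)
lst[0]=5 == 5: 1 + count([4, 3, 2, 5], 5)
lst[0]=4 != 5: 0 + count([3, 2, 5], 5)
lst[0]=3 != 5: 0 + count([2, 5], 5)
lst[0]=2 != 5: 0 + count([5], 5)
lst[0]=5 == 5: 1 + count([], 5)
= 2


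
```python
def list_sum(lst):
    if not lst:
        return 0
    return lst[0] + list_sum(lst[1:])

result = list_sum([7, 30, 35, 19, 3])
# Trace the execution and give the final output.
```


list_sum([7, 30, 35, 19, 3])
= 7 + list_sum([30, 35, 19, 3])
= 7 + 30 + list_sum([35, 19, 3])
= 7 + 30 + 35 + list_sum([19, 3])
= 7 + 30 + 35 + 19 + list_sum([3])
= 7 + 30 + 35 + 19 + 3 + list_sum([])
= 7 + 30 + 35 + 19 + 3 + 0
= 94


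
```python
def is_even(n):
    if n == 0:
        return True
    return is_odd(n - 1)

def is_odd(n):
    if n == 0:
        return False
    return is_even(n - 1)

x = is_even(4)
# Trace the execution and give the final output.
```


is_even(4)
= is_odd(3)
= is_even(2)
= is_odd(1)
= is_even(0)
n == 0: return True
= True


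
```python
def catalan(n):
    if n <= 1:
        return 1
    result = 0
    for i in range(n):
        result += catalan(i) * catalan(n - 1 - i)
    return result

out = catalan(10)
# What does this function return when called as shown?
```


catalan(10)
= sum of catalan(i) * catalan(10-1-i) for i in 0..9
First compute sub-values bottom-up:
  catalan(0) = 1, catalan(1) = 1
  catalan(2) = 1*1 + 1*1 = 2
  catalan(3) = 1*2 + 1*1 + 2*1 = 5
  catalan(4) = 1*5 + 1*2 + 2*1 + 5*1 = 14
  catalan(5) = 1*14 + 1*5 + 2*2 + 5*1 + 14*1 = 42
  catalan(6) = 1*42 + 1*14 + 2*5 + 5*2 + 14*1 + 42*1 = 132
  catalan(7) = 1*132 + 1*42 + 2*14 + 5*5 + 14*2 + 42*1 + 132*1 = 429
  catalan(8) = 1*429 + 1*132 + 2*42 + 5*14 + 14*5 + 42*2 + 132*1 + 429*1 = 1430
  catalan(9) = 1*1430 + 1*429 + 2*132 + 5*42 + 14*14 + 42*5 + 132*2 + 429*1 + 1430*1 = 4862
Now catalan(10):
  catalan(0)*catalan(9) = 1*4862 = 4862
  catalan(1)*catalan(8) = 1*1430 = 1430
  catalan(2)*catalan(7) = 2*429 = 858
  catalan(3)*catalan(6) = 5*132 = 660
  catalan(4)*catalan(5) = 14*42 = 588
  catalan(5)*catalan(4) = 42*14 = 588
  catalan(6)*catalan(3) = 132*5 = 660
  catalan(7)*catalan(2) = 429*2 = 858
  catalan(8)*catalan(1) = 1430*1 = 1430
  catalan(9)*catalan(0) = 4862*1 = 4862
= 4862 + 1430 + 858 + 660 + 588 + 588 + 660 + 858 + 1430 + 4862
= 16796


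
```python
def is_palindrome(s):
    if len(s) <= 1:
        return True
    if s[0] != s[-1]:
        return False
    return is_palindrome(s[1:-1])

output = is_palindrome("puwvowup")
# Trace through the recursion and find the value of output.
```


is_palindrome("puwvowup")
"puwvowup": s[0]='p' == s[-1]='p' -> is_palindrome("uwvowu")
"uwvowu": s[0]='u' == s[-1]='u' -> is_palindrome("wvow")
"wvow": s[0]='w' == s[-1]='w' -> is_palindrome("vo")
"vo": s[0]='v' != s[-1]='o' -> False
= False


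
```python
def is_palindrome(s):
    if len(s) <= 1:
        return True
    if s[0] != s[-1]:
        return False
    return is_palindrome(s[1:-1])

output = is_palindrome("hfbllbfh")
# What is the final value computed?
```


is_palindrome("hfbllbfh")
"hfbllbfh": s[0]='h' == s[-1]='h' -> is_palindrome("fbllbf")
"fbllbf": s[0]='f' == s[-1]='f' -> is_palindrome("bllb")
"bllb": s[0]='b' == s[-1]='b' -> is_palindrome("ll")
"ll": s[0]='l' == s[-1]='l' -> is_palindrome("")
"": len <= 1 -> True
= True


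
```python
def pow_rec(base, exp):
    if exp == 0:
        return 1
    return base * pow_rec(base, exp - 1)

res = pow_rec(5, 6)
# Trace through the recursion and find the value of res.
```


pow_rec(5, 6)
= 5 * pow_rec(5, 5)
= 5 * 5 * pow_rec(5, 4)
= 5 * 5 * 5 * pow_rec(5, 3)
= 5 * 5 * 5 * 5 * pow_rec(5, 2)
= 5 * 5 * 5 * 5 * 5 * pow_rec(5, 1)
= 5 * 5 * 5 * 5 * 5 * 5 * pow_rec(5, 0)
= 5 * 5 * 5 * 5 * 5 * 5 * 1
= 15625


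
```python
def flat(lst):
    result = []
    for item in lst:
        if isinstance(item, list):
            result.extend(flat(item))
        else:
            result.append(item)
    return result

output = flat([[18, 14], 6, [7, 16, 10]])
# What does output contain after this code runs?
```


flat([[18, 14], 6, [7, 16, 10]])
Processing each element:
  [18, 14] is a list -> flat recursively -> [18, 14]
  6 is not a list -> append 6
  [7, 16, 10] is a list -> flat recursively -> [7, 16, 10]
= [18, 14, 6, 7, 16, 10]


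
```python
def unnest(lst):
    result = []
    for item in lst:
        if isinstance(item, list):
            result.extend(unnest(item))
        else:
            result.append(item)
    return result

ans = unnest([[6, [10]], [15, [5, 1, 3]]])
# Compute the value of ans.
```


unnest([[6, [10]], [15, [5, 1, 3]]])
Processing each element:
  [6, [10]] is a list -> unnest recursively -> [6, 10]
  [15, [5, 1, 3]] is a list -> unnest recursively -> [15, 5, 1, 3]
= [6, 10, 15, 5, 1, 3]


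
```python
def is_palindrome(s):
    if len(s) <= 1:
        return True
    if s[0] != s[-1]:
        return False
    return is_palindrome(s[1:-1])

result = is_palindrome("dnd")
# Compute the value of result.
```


is_palindrome("dnd")
"dnd": s[0]='d' == s[-1]='d' -> is_palindrome("n")
"n": len <= 1 -> True
= True


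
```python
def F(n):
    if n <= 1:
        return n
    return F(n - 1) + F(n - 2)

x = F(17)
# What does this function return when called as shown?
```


F(17)
= F(16) + F(15)
= (F(15) + F(14)) + F(15)
Computing bottom-up: F(0)=0, F(1)=1, F(2)=1, F(3)=2, F(4)=3, F(5)=5, F(6)=8, F(7)=13, F(8)=21, F(9)=34, F(10)=55, F(11)=89, F(12)=144, F(13)=233, F(14)=377, F(15)=610, F(16)=987, F(17)=1597
= 1597


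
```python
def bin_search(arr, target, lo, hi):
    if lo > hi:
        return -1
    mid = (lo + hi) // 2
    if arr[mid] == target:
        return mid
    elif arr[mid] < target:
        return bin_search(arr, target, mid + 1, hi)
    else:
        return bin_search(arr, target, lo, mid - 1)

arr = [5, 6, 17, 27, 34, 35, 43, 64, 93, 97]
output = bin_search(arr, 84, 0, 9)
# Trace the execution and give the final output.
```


bin_search(arr, 84, 0, 9)
lo=0, hi=9, mid=4, arr[mid]=34
34 < 84, search right half
lo=5, hi=9, mid=7, arr[mid]=64
64 < 84, search right half
lo=8, hi=9, mid=8, arr[mid]=93
93 > 84, search left half
lo > hi, target not found, return -1
= -1


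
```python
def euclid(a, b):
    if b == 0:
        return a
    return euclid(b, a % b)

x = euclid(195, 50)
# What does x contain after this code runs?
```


euclid(195, 50)
= euclid(50, 195 % 50) = euclid(50, 45)
= euclid(45, 50 % 45) = euclid(45, 5)
= euclid(5, 45 % 5) = euclid(5, 0)
b == 0, return a = 5


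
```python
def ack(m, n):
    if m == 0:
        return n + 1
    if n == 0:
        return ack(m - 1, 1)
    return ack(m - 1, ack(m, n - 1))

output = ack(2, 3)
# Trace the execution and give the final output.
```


ack(2, 3)
= ack(1, ack(2, 2))
First compute ack(2, 2) = 7
= ack(1, 7)
= 9


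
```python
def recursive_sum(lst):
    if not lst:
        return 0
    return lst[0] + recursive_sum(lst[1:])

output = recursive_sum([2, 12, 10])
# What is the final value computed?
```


recursive_sum([2, 12, 10])
= 2 + recursive_sum([12, 10])
= 2 + 12 + recursive_sum([10])
= 2 + 12 + 10 + recursive_sum([])
= 2 + 12 + 10 + 0
= 24


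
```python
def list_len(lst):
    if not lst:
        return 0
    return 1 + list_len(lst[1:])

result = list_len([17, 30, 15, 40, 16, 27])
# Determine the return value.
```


list_len([17, 30, 15, 40, 16, 27])
= 1 + list_len([30, 15, 40, 16, 27])
= 1 + 1 + list_len([15, 40, 16, 27])
= 1 + 1 + 1 + list_len([40, 16, 27])
= 1 + 1 + 1 + 1 + list_len([16, 27])
= 1 + 1 + 1 + 1 + 1 + list_len([27])
= 1 + 1 + 1 + 1 + 1 + 1 + list_len([])
= 1 + 1 + 1 + 1 + 1 + 1 + 0
= 6


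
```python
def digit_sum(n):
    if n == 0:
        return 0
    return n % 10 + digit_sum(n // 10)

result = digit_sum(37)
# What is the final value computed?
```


digit_sum(37)
= 7 + digit_sum(3)
= 7 + 3 + digit_sum(0)
= 7 + 3 + 0
= 10


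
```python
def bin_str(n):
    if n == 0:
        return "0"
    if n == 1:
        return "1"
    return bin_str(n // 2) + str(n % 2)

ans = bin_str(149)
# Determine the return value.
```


bin_str(149)
= bin_str(74) + "1"
= bin_str(37) + "0" + "1"
= bin_str(18) + "1" + "0" + "1"
= bin_str(9) + "0" + "1" + "0" + "1"
= bin_str(4) + "1" + "0" + "1" + "0" + "1"
= bin_str(2) + "0" + "1" + "0" + "1" + "0" + "1"
= bin_str(1) + "0" + "0" + "1" + "0" + "1" + "0" + "1"
= "1" + "0" + "0" + "1" + "0" + "1" + "0" + "1"
= "10010101"


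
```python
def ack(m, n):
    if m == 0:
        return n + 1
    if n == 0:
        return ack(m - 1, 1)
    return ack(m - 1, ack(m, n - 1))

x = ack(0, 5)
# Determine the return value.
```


ack(0, 5)
m == 0: return 5 + 1 = 6
= 6


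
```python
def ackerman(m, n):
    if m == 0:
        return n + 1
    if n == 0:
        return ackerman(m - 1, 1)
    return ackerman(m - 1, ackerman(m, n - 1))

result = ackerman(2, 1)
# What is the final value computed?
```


ackerman(2, 1)
= ackerman(1, ackerman(2, 0))
First compute ackerman(2, 0) = 3
= ackerman(1, 3)
= 5


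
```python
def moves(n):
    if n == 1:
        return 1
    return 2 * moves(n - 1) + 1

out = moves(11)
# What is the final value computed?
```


moves(11)
= 2 * moves(10) + 1
= 2 * (2 * moves(9) + 1) + 1
= 2 * (2 * (2 * moves(8) + 1) + 1) + 1
= 2 * (2 * (2 * (2 * moves(7) + 1) + 1) + 1) + 1
= 2 * (2 * (2 * (2 * (2 * moves(6) + 1) + 1) + 1) + 1) + 1
= 2 * (2 * (2 * (2 * (2 * (2 * moves(5) + 1) + 1) + 1) + 1) + 1) + 1
= 2 * (2 * (2 * (2 * (2 * (2 * (2 * moves(4) + 1) + 1) + 1) + 1) + 1) + 1) + 1
= 2 * (2 * (2 * (2 * (2 * (2 * (2 * (2 * moves(3) + 1) + 1) + 1) + 1) + 1) + 1) + 1) + 1
= 2 * (2 * (2 * (2 * (2 * (2 * (2 * (2 * (2 * moves(2) + 1) + 1) + 1) + 1) + 1) + 1) + 1) + 1) + 1
= 2 * (2 * (2 * (2 * (2 * (2 * (2 * (2 * (2 * (2 * moves(1) + 1) + 1) + 1) + 1) + 1) + 1) + 1) + 1) + 1) + 1
Now compute bottom-up:
moves(1) = 1
moves(2) = 2 * 1 + 1 = 3
moves(3) = 2 * 3 + 1 = 7
moves(4) = 2 * 7 + 1 = 15
moves(5) = 2 * 15 + 1 = 31
moves(6) = 2 * 31 + 1 = 63
moves(7) = 2 * 63 + 1 = 127
moves(8) = 2 * 127 + 1 = 255
moves(9) = 2 * 255 + 1 = 511
moves(10) = 2 * 511 + 1 = 1023
moves(11) = 2 * 1023 + 1 = 2047
= 2047


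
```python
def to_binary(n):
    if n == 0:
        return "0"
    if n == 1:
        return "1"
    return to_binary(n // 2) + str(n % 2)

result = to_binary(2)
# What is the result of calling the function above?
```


to_binary(2)
= to_binary(1) + "0"
= "1" + "0"
= "10"


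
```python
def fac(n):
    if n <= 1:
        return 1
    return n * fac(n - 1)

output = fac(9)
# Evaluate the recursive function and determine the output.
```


fac(9)
= 9 * fac(8)
= 9 * 8 * fac(7)
= 9 * 8 * 7 * fac(6)
= 9 * 8 * 7 * 6 * fac(5)
= 9 * 8 * 7 * 6 * 5 * fac(4)
= 9 * 8 * 7 * 6 * 5 * 4 * fac(3)
= 9 * 8 * 7 * 6 * 5 * 4 * 3 * fac(2)
= 9 * 8 * 7 * 6 * 5 * 4 * 3 * 2 * fac(1)
= 9 * 8 * 7 * 6 * 5 * 4 * 3 * 2 * 1
= 362880


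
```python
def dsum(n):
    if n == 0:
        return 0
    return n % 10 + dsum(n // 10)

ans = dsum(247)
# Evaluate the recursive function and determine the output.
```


dsum(247)
= 7 + dsum(24)
= 7 + 4 + dsum(2)
= 7 + 4 + 2 + dsum(0)
= 7 + 4 + 2 + 0
= 13


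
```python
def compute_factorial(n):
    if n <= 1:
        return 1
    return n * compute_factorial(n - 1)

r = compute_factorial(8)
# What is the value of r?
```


compute_factorial(8)
= 8 * compute_factorial(7)
= 8 * 7 * compute_factorial(6)
= 8 * 7 * 6 * compute_factorial(5)
= 8 * 7 * 6 * 5 * compute_factorial(4)
= 8 * 7 * 6 * 5 * 4 * compute_factorial(3)
= 8 * 7 * 6 * 5 * 4 * 3 * compute_factorial(2)
= 8 * 7 * 6 * 5 * 4 * 3 * 2 * compute_factorial(1)
= 8 * 7 * 6 * 5 * 4 * 3 * 2 * 1
= 40320


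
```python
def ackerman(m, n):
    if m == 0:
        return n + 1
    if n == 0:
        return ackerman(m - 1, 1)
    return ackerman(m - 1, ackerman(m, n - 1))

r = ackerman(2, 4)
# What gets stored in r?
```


ackerman(2, 4)
= ackerman(1, ackerman(2, 3))
First compute ackerman(2, 3) = 9
= ackerman(1, 9)
= 11


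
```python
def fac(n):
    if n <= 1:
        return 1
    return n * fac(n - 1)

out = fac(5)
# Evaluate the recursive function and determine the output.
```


fac(5)
= 5 * fac(4)
= 5 * 4 * fac(3)
= 5 * 4 * 3 * fac(2)
= 5 * 4 * 3 * 2 * fac(1)
= 5 * 4 * 3 * 2 * 1
= 120


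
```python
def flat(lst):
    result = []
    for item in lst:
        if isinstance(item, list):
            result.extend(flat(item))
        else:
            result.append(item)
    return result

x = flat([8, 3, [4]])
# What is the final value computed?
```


flat([8, 3, [4]])
Processing each element:
  8 is not a list -> append 8
  3 is not a list -> append 3
  [4] is a list -> flat recursively -> [4]
= [8, 3, 4]


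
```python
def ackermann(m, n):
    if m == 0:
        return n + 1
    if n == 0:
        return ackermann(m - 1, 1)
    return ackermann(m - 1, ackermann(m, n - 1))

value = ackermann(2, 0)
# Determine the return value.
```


ackermann(2, 0)
n == 0: return ackermann(1, 1)
= ackermann(1, 1) = 3
= 3


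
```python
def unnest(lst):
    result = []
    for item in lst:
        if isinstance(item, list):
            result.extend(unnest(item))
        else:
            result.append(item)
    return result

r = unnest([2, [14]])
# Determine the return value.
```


unnest([2, [14]])
Processing each element:
  2 is not a list -> append 2
  [14] is a list -> unnest recursively -> [14]
= [2, 14]


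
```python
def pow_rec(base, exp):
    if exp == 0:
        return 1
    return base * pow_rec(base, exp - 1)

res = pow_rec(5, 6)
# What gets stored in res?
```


pow_rec(5, 6)
= 5 * pow_rec(5, 5)
= 5 * 5 * pow_rec(5, 4)
= 5 * 5 * 5 * pow_rec(5, 3)
= 5 * 5 * 5 * 5 * pow_rec(5, 2)
= 5 * 5 * 5 * 5 * 5 * pow_rec(5, 1)
= 5 * 5 * 5 * 5 * 5 * 5 * pow_rec(5, 0)
= 5 * 5 * 5 * 5 * 5 * 5 * 1
= 15625


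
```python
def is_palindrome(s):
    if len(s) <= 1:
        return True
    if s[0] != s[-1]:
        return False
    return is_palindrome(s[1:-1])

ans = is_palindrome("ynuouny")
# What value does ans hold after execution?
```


is_palindrome("ynuouny")
"ynuouny": s[0]='y' == s[-1]='y' -> is_palindrome("nuoun")
"nuoun": s[0]='n' == s[-1]='n' -> is_palindrome("uou")
"uou": s[0]='u' == s[-1]='u' -> is_palindrome("o")
"o": len <= 1 -> True
= True


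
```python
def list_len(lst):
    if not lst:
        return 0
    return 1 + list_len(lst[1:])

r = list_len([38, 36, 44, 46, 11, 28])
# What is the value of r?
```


list_len([38, 36, 44, 46, 11, 28])
= 1 + list_len([36, 44, 46, 11, 28])
= 1 + 1 + list_len([44, 46, 11, 28])
= 1 + 1 + 1 + list_len([46, 11, 28])
= 1 + 1 + 1 + 1 + list_len([11, 28])
= 1 + 1 + 1 + 1 + 1 + list_len([28])
= 1 + 1 + 1 + 1 + 1 + 1 + list_len([])
= 1 + 1 + 1 + 1 + 1 + 1 + 0
= 6


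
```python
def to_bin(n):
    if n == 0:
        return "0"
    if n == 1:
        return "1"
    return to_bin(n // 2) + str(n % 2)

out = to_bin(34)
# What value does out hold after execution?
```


to_bin(34)
= to_bin(17) + "0"
= to_bin(8) + "1" + "0"
= to_bin(4) + "0" + "1" + "0"
= to_bin(2) + "0" + "0" + "1" + "0"
= to_bin(1) + "0" + "0" + "0" + "1" + "0"
= "1" + "0" + "0" + "0" + "1" + "0"
= "100010"


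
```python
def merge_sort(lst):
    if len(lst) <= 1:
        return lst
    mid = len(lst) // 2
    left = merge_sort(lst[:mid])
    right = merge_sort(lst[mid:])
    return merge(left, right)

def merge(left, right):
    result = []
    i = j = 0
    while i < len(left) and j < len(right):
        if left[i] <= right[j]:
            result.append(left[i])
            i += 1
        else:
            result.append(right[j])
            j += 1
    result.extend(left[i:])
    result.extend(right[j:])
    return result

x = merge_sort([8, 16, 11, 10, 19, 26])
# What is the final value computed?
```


merge_sort([8, 16, 11, 10, 19, 26])
Split into [8, 16, 11] and [10, 19, 26]
Left sorted: [8, 11, 16]
Right sorted: [10, 19, 26]
Merge [8, 11, 16] and [10, 19, 26]
= [8, 10, 11, 16, 19, 26]


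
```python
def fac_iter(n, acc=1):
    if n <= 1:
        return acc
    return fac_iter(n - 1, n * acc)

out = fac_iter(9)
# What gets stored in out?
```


fac_iter(9, 1)
= fac_iter(8, 9 * 1) = fac_iter(8, 9)
= fac_iter(7, 8 * 9) = fac_iter(7, 72)
= fac_iter(6, 7 * 72) = fac_iter(6, 504)
= fac_iter(5, 6 * 504) = fac_iter(5, 3024)
= fac_iter(4, 5 * 3024) = fac_iter(4, 15120)
= fac_iter(3, 4 * 15120) = fac_iter(3, 60480)
= fac_iter(2, 3 * 60480) = fac_iter(2, 181440)
= fac_iter(1, 2 * 181440) = fac_iter(1, 362880)
n <= 1, return acc = 362880


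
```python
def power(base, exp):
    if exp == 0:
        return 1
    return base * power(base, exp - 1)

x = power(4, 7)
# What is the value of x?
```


power(4, 7)
= 4 * power(4, 6)
= 4 * 4 * power(4, 5)
= 4 * 4 * 4 * power(4, 4)
= 4 * 4 * 4 * 4 * power(4, 3)
= 4 * 4 * 4 * 4 * 4 * power(4, 2)
= 4 * 4 * 4 * 4 * 4 * 4 * power(4, 1)
= 4 * 4 * 4 * 4 * 4 * 4 * 4 * power(4, 0)
= 4 * 4 * 4 * 4 * 4 * 4 * 4 * 1
= 16384


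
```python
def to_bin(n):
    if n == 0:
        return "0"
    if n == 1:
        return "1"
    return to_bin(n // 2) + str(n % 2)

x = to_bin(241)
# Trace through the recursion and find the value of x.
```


to_bin(241)
= to_bin(120) + "1"
= to_bin(60) + "0" + "1"
= to_bin(30) + "0" + "0" + "1"
= to_bin(15) + "0" + "0" + "0" + "1"
= to_bin(7) + "1" + "0" + "0" + "0" + "1"
= to_bin(3) + "1" + "1" + "0" + "0" + "0" + "1"
= to_bin(1) + "1" + "1" + "1" + "0" + "0" + "0" + "1"
= "1" + "1" + "1" + "1" + "0" + "0" + "0" + "1"
= "11110001"


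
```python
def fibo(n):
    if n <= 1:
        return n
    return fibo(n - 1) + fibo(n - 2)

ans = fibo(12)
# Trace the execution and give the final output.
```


fibo(12)
= fibo(11) + fibo(10)
= (fibo(10) + fibo(9)) + fibo(10)
Computing bottom-up: fibo(0)=0, fibo(1)=1, fibo(2)=1, fibo(3)=2, fibo(4)=3, fibo(5)=5, fibo(6)=8, fibo(7)=13, fibo(8)=21, fibo(9)=34, fibo(10)=55, fibo(11)=89, fibo(12)=144
= 144


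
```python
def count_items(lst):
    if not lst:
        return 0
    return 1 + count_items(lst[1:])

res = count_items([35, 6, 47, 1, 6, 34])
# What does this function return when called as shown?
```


count_items([35, 6, 47, 1, 6, 34])
= 1 + count_items([6, 47, 1, 6, 34])
= 1 + 1 + count_items([47, 1, 6, 34])
= 1 + 1 + 1 + count_items([1, 6, 34])
= 1 + 1 + 1 + 1 + count_items([6, 34])
= 1 + 1 + 1 + 1 + 1 + count_items([34])
= 1 + 1 + 1 + 1 + 1 + 1 + count_items([])
= 1 + 1 + 1 + 1 + 1 + 1 + 0
= 6


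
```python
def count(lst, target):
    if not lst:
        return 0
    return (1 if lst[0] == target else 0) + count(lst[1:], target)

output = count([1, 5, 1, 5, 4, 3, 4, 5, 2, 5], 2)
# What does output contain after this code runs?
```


count([1, 5, 1, 5, 4, 3, 4, 5, 2, 5], 2)
lst[0]=1 != 2: 0 + count([5, 1, 5, 4, 3, 4, 5, 2, 5], 2)
lst[0]=5 != 2: 0 + count([1, 5, 4, 3, 4, 5, 2, 5], 2)
lst[0]=1 != 2: 0 + count([5, 4, 3, 4, 5, 2, 5], 2)
lst[0]=5 != 2: 0 + count([4, 3, 4, 5, 2, 5], 2)
lst[0]=4 != 2: 0 + count([3, 4, 5, 2, 5], 2)
lst[0]=3 != 2: 0 + count([4, 5, 2, 5], 2)
lst[0]=4 != 2: 0 + count([5, 2, 5], 2)
lst[0]=5 != 2: 0 + count([2, 5], 2)
lst[0]=2 == 2: 1 + count([5], 2)
lst[0]=5 != 2: 0 + count([], 2)
= 1


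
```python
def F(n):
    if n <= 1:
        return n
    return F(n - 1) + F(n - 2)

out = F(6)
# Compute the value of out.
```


F(6)
= F(5) + F(4)
= (F(4) + F(3)) + F(4)
Computing bottom-up: F(0)=0, F(1)=1, F(2)=1, F(3)=2, F(4)=3, F(5)=5, F(6)=8
= 8


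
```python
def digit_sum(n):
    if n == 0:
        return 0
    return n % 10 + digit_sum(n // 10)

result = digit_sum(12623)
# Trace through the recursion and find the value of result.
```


digit_sum(12623)
= 3 + digit_sum(1262)
= 3 + 2 + digit_sum(126)
= 3 + 2 + 6 + digit_sum(12)
= 3 + 2 + 6 + 2 + digit_sum(1)
= 3 + 2 + 6 + 2 + 1 + digit_sum(0)
= 3 + 2 + 6 + 2 + 1 + 0
= 14


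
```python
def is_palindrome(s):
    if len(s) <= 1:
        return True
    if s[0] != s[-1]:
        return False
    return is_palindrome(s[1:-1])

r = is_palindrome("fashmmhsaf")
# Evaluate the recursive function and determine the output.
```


is_palindrome("fashmmhsaf")
"fashmmhsaf": s[0]='f' == s[-1]='f' -> is_palindrome("ashmmhsa")
"ashmmhsa": s[0]='a' == s[-1]='a' -> is_palindrome("shmmhs")
"shmmhs": s[0]='s' == s[-1]='s' -> is_palindrome("hmmh")
"hmmh": s[0]='h' == s[-1]='h' -> is_palindrome("mm")
"mm": s[0]='m' == s[-1]='m' -> is_palindrome("")
"": len <= 1 -> True
= True


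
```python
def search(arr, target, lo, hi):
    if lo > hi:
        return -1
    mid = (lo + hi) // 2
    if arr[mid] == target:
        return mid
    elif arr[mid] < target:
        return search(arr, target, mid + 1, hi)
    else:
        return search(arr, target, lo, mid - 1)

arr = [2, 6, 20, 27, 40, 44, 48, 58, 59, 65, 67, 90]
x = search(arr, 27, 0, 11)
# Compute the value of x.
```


search(arr, 27, 0, 11)
lo=0, hi=11, mid=5, arr[mid]=44
44 > 27, search left half
lo=0, hi=4, mid=2, arr[mid]=20
20 < 27, search right half
lo=3, hi=4, mid=3, arr[mid]=27
arr[3] == 27, found at index 3
= 3


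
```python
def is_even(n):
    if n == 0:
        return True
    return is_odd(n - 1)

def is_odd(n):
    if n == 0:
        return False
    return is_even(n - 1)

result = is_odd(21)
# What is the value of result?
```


is_odd(21)
= is_even(20)
= is_odd(19)
= is_even(18)
= is_odd(17)
= is_even(16)
= is_odd(15)
= is_even(14)
= is_odd(13)
= is_even(12)
= is_odd(11)
= is_even(10)
= is_odd(9)
= is_even(8)
= is_odd(7)
= is_even(6)
= is_odd(5)
= is_even(4)
= is_odd(3)
= is_even(2)
= is_odd(1)
= is_even(0)
n == 0: return True
= True


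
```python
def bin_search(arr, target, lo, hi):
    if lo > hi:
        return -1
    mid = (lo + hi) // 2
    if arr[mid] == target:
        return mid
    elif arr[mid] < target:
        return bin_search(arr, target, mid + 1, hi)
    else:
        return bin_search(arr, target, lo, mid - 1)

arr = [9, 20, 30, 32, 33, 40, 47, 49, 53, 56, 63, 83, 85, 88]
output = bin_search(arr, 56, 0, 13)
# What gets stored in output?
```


bin_search(arr, 56, 0, 13)
lo=0, hi=13, mid=6, arr[mid]=47
47 < 56, search right half
lo=7, hi=13, mid=10, arr[mid]=63
63 > 56, search left half
lo=7, hi=9, mid=8, arr[mid]=53
53 < 56, search right half
lo=9, hi=9, mid=9, arr[mid]=56
arr[9] == 56, found at index 9
= 9


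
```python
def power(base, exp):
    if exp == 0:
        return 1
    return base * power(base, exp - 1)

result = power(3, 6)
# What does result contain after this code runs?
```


power(3, 6)
= 3 * power(3, 5)
= 3 * 3 * power(3, 4)
= 3 * 3 * 3 * power(3, 3)
= 3 * 3 * 3 * 3 * power(3, 2)
= 3 * 3 * 3 * 3 * 3 * power(3, 1)
= 3 * 3 * 3 * 3 * 3 * 3 * power(3, 0)
= 3 * 3 * 3 * 3 * 3 * 3 * 1
= 729


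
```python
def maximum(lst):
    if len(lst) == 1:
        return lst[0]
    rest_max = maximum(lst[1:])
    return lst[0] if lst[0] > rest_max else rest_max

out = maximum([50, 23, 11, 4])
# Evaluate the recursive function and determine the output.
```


maximum([50, 23, 11, 4])
= compare 50 with maximum([23, 11, 4])
= compare 23 with maximum([11, 4])
= compare 11 with maximum([4])
Base: maximum([4]) = 4
compare 11 with 4: max = 11
compare 23 with 11: max = 23
compare 50 with 23: max = 50
= 50


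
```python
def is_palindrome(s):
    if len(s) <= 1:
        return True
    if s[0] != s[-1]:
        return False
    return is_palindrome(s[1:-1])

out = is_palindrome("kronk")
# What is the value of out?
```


is_palindrome("kronk")
"kronk": s[0]='k' == s[-1]='k' -> is_palindrome("ron")
"ron": s[0]='r' != s[-1]='n' -> False
= False


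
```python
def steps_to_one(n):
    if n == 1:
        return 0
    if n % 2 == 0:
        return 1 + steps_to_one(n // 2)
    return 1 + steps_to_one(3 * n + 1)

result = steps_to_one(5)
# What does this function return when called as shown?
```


steps_to_one(5)
5 is odd -> 3*5+1 = 16 -> steps_to_one(16)
16 is even -> steps_to_one(8)
8 is even -> steps_to_one(4)
4 is even -> steps_to_one(2)
2 is even -> steps_to_one(1)
Reached 1 after 5 steps
= 5


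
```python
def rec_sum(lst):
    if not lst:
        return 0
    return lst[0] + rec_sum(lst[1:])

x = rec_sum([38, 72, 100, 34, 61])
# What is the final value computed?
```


rec_sum([38, 72, 100, 34, 61])
= 38 + rec_sum([72, 100, 34, 61])
= 38 + 72 + rec_sum([100, 34, 61])
= 38 + 72 + 100 + rec_sum([34, 61])
= 38 + 72 + 100 + 34 + rec_sum([61])
= 38 + 72 + 100 + 34 + 61 + rec_sum([])
= 38 + 72 + 100 + 34 + 61 + 0
= 305


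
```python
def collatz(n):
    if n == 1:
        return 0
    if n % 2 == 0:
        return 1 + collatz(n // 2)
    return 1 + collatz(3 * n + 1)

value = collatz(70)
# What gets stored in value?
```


collatz(70)
70 is even -> collatz(35)
35 is odd -> 3*35+1 = 106 -> collatz(106)
106 is even -> collatz(53)
53 is odd -> 3*53+1 = 160 -> collatz(160)
160 is even -> collatz(80)
80 is even -> collatz(40)
40 is even -> collatz(20)
20 is even -> collatz(10)
10 is even -> collatz(5)
5 is odd -> 3*5+1 = 16 -> collatz(16)
16 is even -> collatz(8)
8 is even -> collatz(4)
4 is even -> collatz(2)
2 is even -> collatz(1)
Reached 1 after 14 steps
= 14


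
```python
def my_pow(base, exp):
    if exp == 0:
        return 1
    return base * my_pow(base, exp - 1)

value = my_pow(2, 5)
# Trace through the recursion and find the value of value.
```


my_pow(2, 5)
= 2 * my_pow(2, 4)
= 2 * 2 * my_pow(2, 3)
= 2 * 2 * 2 * my_pow(2, 2)
= 2 * 2 * 2 * 2 * my_pow(2, 1)
= 2 * 2 * 2 * 2 * 2 * my_pow(2, 0)
= 2 * 2 * 2 * 2 * 2 * 1
= 32


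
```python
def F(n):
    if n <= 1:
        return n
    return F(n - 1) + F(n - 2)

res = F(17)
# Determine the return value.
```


F(17)
= F(16) + F(15)
= (F(15) + F(14)) + F(15)
Computing bottom-up: F(0)=0, F(1)=1, F(2)=1, F(3)=2, F(4)=3, F(5)=5, F(6)=8, F(7)=13, F(8)=21, F(9)=34, F(10)=55, F(11)=89, F(12)=144, F(13)=233, F(14)=377, F(15)=610, F(16)=987, F(17)=1597
= 1597


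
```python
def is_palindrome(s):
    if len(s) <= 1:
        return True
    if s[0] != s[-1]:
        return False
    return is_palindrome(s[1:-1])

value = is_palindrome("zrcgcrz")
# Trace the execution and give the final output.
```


is_palindrome("zrcgcrz")
"zrcgcrz": s[0]='z' == s[-1]='z' -> is_palindrome("rcgcr")
"rcgcr": s[0]='r' == s[-1]='r' -> is_palindrome("cgc")
"cgc": s[0]='c' == s[-1]='c' -> is_palindrome("g")
"g": len <= 1 -> True
= True


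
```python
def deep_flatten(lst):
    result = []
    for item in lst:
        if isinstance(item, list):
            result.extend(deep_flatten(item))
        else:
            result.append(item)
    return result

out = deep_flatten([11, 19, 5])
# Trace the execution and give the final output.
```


deep_flatten([11, 19, 5])
Processing each element:
  11 is not a list -> append 11
  19 is not a list -> append 19
  5 is not a list -> append 5
= [11, 19, 5]


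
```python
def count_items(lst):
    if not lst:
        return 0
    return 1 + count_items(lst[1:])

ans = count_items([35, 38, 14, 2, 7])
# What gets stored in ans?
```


count_items([35, 38, 14, 2, 7])
= 1 + count_items([38, 14, 2, 7])
= 1 + 1 + count_items([14, 2, 7])
= 1 + 1 + 1 + count_items([2, 7])
= 1 + 1 + 1 + 1 + count_items([7])
= 1 + 1 + 1 + 1 + 1 + count_items([])
= 1 + 1 + 1 + 1 + 1 + 0
= 5


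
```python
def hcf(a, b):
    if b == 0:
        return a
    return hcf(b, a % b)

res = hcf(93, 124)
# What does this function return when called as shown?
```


hcf(93, 124)
= hcf(124, 93 % 124) = hcf(124, 93)
= hcf(93, 124 % 93) = hcf(93, 31)
= hcf(31, 93 % 31) = hcf(31, 0)
b == 0, return a = 31


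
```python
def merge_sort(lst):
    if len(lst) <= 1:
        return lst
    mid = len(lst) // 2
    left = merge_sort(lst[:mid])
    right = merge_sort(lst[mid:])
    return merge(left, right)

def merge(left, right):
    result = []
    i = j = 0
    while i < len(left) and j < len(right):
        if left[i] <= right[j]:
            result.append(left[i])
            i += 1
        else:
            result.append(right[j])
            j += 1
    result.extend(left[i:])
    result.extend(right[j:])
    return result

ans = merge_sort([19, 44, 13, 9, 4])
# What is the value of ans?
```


merge_sort([19, 44, 13, 9, 4])
Split into [19, 44] and [13, 9, 4]
Left sorted: [19, 44]
Right sorted: [4, 9, 13]
Merge [19, 44] and [4, 9, 13]
= [4, 9, 13, 19, 44]


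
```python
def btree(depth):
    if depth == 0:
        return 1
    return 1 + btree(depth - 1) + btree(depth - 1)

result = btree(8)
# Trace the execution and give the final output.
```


btree(8)
= 1 + btree(7) + btree(7)
= 1 + 2 * btree(7)
btree(k) = 2^(k+1) - 1
btree(0) = 1
btree(1) = 3
btree(2) = 7
btree(3) = 15
btree(4) = 31
btree(8) = 2^9 - 1 = 511


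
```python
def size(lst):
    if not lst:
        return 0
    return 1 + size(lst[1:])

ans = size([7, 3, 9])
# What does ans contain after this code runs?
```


size([7, 3, 9])
= 1 + size([3, 9])
= 1 + 1 + size([9])
= 1 + 1 + 1 + size([])
= 1 + 1 + 1 + 0
= 3


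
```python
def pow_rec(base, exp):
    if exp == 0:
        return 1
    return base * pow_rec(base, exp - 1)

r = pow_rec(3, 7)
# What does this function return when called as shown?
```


pow_rec(3, 7)
= 3 * pow_rec(3, 6)
= 3 * 3 * pow_rec(3, 5)
= 3 * 3 * 3 * pow_rec(3, 4)
= 3 * 3 * 3 * 3 * pow_rec(3, 3)
= 3 * 3 * 3 * 3 * 3 * pow_rec(3, 2)
= 3 * 3 * 3 * 3 * 3 * 3 * pow_rec(3, 1)
= 3 * 3 * 3 * 3 * 3 * 3 * 3 * pow_rec(3, 0)
= 3 * 3 * 3 * 3 * 3 * 3 * 3 * 1
= 2187


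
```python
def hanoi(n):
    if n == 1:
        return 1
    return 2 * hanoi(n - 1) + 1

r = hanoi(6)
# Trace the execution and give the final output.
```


hanoi(6)
= 2 * hanoi(5) + 1
= 2 * (2 * hanoi(4) + 1) + 1
= 2 * (2 * (2 * hanoi(3) + 1) + 1) + 1
= 2 * (2 * (2 * (2 * hanoi(2) + 1) + 1) + 1) + 1
= 2 * (2 * (2 * (2 * (2 * hanoi(1) + 1) + 1) + 1) + 1) + 1
Now compute bottom-up:
hanoi(1) = 1
hanoi(2) = 2 * 1 + 1 = 3
hanoi(3) = 2 * 3 + 1 = 7
hanoi(4) = 2 * 7 + 1 = 15
hanoi(5) = 2 * 15 + 1 = 31
hanoi(6) = 2 * 31 + 1 = 63
= 63


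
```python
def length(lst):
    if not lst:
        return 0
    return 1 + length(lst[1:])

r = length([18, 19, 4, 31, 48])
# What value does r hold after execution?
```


length([18, 19, 4, 31, 48])
= 1 + length([19, 4, 31, 48])
= 1 + 1 + length([4, 31, 48])
= 1 + 1 + 1 + length([31, 48])
= 1 + 1 + 1 + 1 + length([48])
= 1 + 1 + 1 + 1 + 1 + length([])
= 1 + 1 + 1 + 1 + 1 + 0
= 5


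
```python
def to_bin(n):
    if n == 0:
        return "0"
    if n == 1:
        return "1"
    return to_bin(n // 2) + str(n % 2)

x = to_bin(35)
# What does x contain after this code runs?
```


to_bin(35)
= to_bin(17) + "1"
= to_bin(8) + "1" + "1"
= to_bin(4) + "0" + "1" + "1"
= to_bin(2) + "0" + "0" + "1" + "1"
= to_bin(1) + "0" + "0" + "0" + "1" + "1"
= "1" + "0" + "0" + "0" + "1" + "1"
= "100011"


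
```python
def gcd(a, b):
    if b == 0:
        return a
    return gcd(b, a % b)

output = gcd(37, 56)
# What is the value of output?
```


gcd(37, 56)
= gcd(56, 37 % 56) = gcd(56, 37)
= gcd(37, 56 % 37) = gcd(37, 19)
= gcd(19, 37 % 19) = gcd(19, 18)
= gcd(18, 19 % 18) = gcd(18, 1)
= gcd(1, 18 % 1) = gcd(1, 0)
b == 0, return a = 1


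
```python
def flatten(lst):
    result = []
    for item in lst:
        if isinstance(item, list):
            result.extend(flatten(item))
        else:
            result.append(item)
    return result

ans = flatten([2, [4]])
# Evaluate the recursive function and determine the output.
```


flatten([2, [4]])
Processing each element:
  2 is not a list -> append 2
  [4] is a list -> flatten recursively -> [4]
= [2, 4]


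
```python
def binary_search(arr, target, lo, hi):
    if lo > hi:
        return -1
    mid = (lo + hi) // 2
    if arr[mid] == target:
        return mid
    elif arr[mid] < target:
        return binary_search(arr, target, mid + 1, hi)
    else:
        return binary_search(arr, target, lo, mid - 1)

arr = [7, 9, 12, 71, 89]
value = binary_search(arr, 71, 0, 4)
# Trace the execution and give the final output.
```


binary_search(arr, 71, 0, 4)
lo=0, hi=4, mid=2, arr[mid]=12
12 < 71, search right half
lo=3, hi=4, mid=3, arr[mid]=71
arr[3] == 71, found at index 3
= 3


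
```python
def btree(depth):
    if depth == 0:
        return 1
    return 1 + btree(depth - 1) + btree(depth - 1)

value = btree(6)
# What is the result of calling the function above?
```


btree(6)
= 1 + btree(5) + btree(5)
= 1 + 2 * btree(5)
btree(k) = 2^(k+1) - 1
btree(0) = 1
btree(1) = 3
btree(2) = 7
btree(3) = 15
btree(4) = 31
btree(6) = 2^7 - 1 = 127


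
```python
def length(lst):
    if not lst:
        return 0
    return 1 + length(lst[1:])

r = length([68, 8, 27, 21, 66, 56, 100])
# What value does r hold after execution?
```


length([68, 8, 27, 21, 66, 56, 100])
= 1 + length([8, 27, 21, 66, 56, 100])
= 1 + 1 + length([27, 21, 66, 56, 100])
= 1 + 1 + 1 + length([21, 66, 56, 100])
= 1 + 1 + 1 + 1 + length([66, 56, 100])
= 1 + 1 + 1 + 1 + 1 + length([56, 100])
= 1 + 1 + 1 + 1 + 1 + 1 + length([100])
= 1 + 1 + 1 + 1 + 1 + 1 + 1 + length([])
= 1 + 1 + 1 + 1 + 1 + 1 + 1 + 0
= 7


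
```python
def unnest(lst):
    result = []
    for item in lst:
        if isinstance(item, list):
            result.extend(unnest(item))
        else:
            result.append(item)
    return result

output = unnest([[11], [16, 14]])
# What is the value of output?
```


unnest([[11], [16, 14]])
Processing each element:
  [11] is a list -> unnest recursively -> [11]
  [16, 14] is a list -> unnest recursively -> [16, 14]
= [11, 16, 14]


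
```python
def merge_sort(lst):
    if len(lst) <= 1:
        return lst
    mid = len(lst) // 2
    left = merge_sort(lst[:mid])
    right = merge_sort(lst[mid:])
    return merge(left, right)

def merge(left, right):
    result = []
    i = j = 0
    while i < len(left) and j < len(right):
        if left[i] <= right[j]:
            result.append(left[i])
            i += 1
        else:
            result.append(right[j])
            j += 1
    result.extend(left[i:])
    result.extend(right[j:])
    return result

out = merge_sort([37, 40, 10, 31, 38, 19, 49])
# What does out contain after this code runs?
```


merge_sort([37, 40, 10, 31, 38, 19, 49])
Split into [37, 40, 10] and [31, 38, 19, 49]
Left sorted: [10, 37, 40]
Right sorted: [19, 31, 38, 49]
Merge [10, 37, 40] and [19, 31, 38, 49]
= [10, 19, 31, 37, 38, 40, 49]


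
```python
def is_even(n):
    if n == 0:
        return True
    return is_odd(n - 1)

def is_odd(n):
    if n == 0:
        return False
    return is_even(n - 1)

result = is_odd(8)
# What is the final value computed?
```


is_odd(8)
= is_even(7)
= is_odd(6)
= is_even(5)
= is_odd(4)
= is_even(3)
= is_odd(2)
= is_even(1)
= is_odd(0)
n == 0: return False
= False


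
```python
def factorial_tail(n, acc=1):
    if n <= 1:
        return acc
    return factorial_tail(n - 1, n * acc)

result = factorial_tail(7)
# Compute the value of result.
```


factorial_tail(7, 1)
= factorial_tail(6, 7 * 1) = factorial_tail(6, 7)
= factorial_tail(5, 6 * 7) = factorial_tail(5, 42)
= factorial_tail(4, 5 * 42) = factorial_tail(4, 210)
= factorial_tail(3, 4 * 210) = factorial_tail(3, 840)
= factorial_tail(2, 3 * 840) = factorial_tail(2, 2520)
= factorial_tail(1, 2 * 2520) = factorial_tail(1, 5040)
n <= 1, return acc = 5040


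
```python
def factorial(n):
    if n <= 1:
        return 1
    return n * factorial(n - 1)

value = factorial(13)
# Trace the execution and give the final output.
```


factorial(13)
= 13 * factorial(12)
= 13 * 12 * factorial(11)
= 13 * 12 * 11 * factorial(10)
= 13 * 12 * 11 * 10 * factorial(9)
= 13 * 12 * 11 * 10 * 9 * factorial(8)
= 13 * 12 * 11 * 10 * 9 * 8 * factorial(7)
= 13 * 12 * 11 * 10 * 9 * 8 * 7 * factorial(6)
= 13 * 12 * 11 * 10 * 9 * 8 * 7 * 6 * factorial(5)
= 13 * 12 * 11 * 10 * 9 * 8 * 7 * 6 * 5 * factorial(4)
= 13 * 12 * 11 * 10 * 9 * 8 * 7 * 6 * 5 * 4 * factorial(3)
= 13 * 12 * 11 * 10 * 9 * 8 * 7 * 6 * 5 * 4 * 3 * factorial(2)
= 13 * 12 * 11 * 10 * 9 * 8 * 7 * 6 * 5 * 4 * 3 * 2 * factorial(1)
= 13 * 12 * 11 * 10 * 9 * 8 * 7 * 6 * 5 * 4 * 3 * 2 * 1
= 6227020800


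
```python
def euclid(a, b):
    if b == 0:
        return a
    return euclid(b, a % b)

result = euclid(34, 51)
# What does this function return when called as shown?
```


euclid(34, 51)
= euclid(51, 34 % 51) = euclid(51, 34)
= euclid(34, 51 % 34) = euclid(34, 17)
= euclid(17, 34 % 17) = euclid(17, 0)
b == 0, return a = 17


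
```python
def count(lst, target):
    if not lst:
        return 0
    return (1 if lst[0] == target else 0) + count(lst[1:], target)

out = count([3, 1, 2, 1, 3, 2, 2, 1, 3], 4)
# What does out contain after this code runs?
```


count([3, 1, 2, 1, 3, 2, 2, 1, 3], 4)
lst[0]=3 != 4: 0 + count([1, 2, 1, 3, 2, 2, 1, 3], 4)
lst[0]=1 != 4: 0 + count([2, 1, 3, 2, 2, 1, 3], 4)
lst[0]=2 != 4: 0 + count([1, 3, 2, 2, 1, 3], 4)
lst[0]=1 != 4: 0 + count([3, 2, 2, 1, 3], 4)
lst[0]=3 != 4: 0 + count([2, 2, 1, 3], 4)
lst[0]=2 != 4: 0 + count([2, 1, 3], 4)
lst[0]=2 != 4: 0 + count([1, 3], 4)
lst[0]=1 != 4: 0 + count([3], 4)
lst[0]=3 != 4: 0 + count([], 4)
= 0


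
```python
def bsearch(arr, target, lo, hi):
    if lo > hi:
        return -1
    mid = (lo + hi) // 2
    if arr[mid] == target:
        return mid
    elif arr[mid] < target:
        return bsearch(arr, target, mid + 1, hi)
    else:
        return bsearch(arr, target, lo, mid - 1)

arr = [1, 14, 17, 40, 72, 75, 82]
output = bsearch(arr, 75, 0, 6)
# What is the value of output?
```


bsearch(arr, 75, 0, 6)
lo=0, hi=6, mid=3, arr[mid]=40
40 < 75, search right half
lo=4, hi=6, mid=5, arr[mid]=75
arr[5] == 75, found at index 5
= 5


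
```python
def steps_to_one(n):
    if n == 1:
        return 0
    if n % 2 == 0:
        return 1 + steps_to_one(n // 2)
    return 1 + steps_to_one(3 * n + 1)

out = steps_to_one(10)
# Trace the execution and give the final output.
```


steps_to_one(10)
10 is even -> steps_to_one(5)
5 is odd -> 3*5+1 = 16 -> steps_to_one(16)
16 is even -> steps_to_one(8)
8 is even -> steps_to_one(4)
4 is even -> steps_to_one(2)
2 is even -> steps_to_one(1)
Reached 1 after 6 steps
= 6


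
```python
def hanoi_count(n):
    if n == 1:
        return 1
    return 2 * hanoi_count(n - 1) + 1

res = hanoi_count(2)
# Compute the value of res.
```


hanoi_count(2)
= 2 * hanoi_count(1) + 1
Now compute bottom-up:
hanoi_count(1) = 1
hanoi_count(2) = 2 * 1 + 1 = 3
= 3
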